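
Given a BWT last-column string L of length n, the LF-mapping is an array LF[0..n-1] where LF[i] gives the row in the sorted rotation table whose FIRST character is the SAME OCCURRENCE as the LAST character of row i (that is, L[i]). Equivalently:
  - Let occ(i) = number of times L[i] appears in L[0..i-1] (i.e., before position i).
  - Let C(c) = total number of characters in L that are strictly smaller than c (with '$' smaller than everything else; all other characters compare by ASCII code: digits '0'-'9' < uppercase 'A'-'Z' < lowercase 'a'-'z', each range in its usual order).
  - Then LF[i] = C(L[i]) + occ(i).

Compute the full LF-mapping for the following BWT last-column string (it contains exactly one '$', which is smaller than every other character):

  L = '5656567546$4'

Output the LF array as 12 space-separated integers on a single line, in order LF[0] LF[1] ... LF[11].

Char counts: '$':1, '4':2, '5':4, '6':4, '7':1
C (first-col start): C('$')=0, C('4')=1, C('5')=3, C('6')=7, C('7')=11
L[0]='5': occ=0, LF[0]=C('5')+0=3+0=3
L[1]='6': occ=0, LF[1]=C('6')+0=7+0=7
L[2]='5': occ=1, LF[2]=C('5')+1=3+1=4
L[3]='6': occ=1, LF[3]=C('6')+1=7+1=8
L[4]='5': occ=2, LF[4]=C('5')+2=3+2=5
L[5]='6': occ=2, LF[5]=C('6')+2=7+2=9
L[6]='7': occ=0, LF[6]=C('7')+0=11+0=11
L[7]='5': occ=3, LF[7]=C('5')+3=3+3=6
L[8]='4': occ=0, LF[8]=C('4')+0=1+0=1
L[9]='6': occ=3, LF[9]=C('6')+3=7+3=10
L[10]='$': occ=0, LF[10]=C('$')+0=0+0=0
L[11]='4': occ=1, LF[11]=C('4')+1=1+1=2

Answer: 3 7 4 8 5 9 11 6 1 10 0 2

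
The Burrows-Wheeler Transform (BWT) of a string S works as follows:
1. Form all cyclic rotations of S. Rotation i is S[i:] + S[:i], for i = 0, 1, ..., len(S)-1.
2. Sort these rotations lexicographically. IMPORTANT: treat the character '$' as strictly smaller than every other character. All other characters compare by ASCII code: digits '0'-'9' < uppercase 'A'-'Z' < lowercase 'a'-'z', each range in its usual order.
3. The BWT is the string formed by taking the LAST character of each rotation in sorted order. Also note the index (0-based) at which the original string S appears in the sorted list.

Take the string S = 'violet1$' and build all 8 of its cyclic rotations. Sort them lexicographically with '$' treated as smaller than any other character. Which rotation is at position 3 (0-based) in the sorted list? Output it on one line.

All 8 rotations (rotation i = S[i:]+S[:i]):
  rot[0] = violet1$
  rot[1] = iolet1$v
  rot[2] = olet1$vi
  rot[3] = let1$vio
  rot[4] = et1$viol
  rot[5] = t1$viole
  rot[6] = 1$violet
  rot[7] = $violet1
Sorted (with $ < everything):
  sorted[0] = $violet1
  sorted[1] = 1$violet
  sorted[2] = et1$viol
  sorted[3] = iolet1$v
  sorted[4] = let1$vio
  sorted[5] = olet1$vi
  sorted[6] = t1$viole
  sorted[7] = violet1$
sorted[3] = iolet1$v

Answer: iolet1$v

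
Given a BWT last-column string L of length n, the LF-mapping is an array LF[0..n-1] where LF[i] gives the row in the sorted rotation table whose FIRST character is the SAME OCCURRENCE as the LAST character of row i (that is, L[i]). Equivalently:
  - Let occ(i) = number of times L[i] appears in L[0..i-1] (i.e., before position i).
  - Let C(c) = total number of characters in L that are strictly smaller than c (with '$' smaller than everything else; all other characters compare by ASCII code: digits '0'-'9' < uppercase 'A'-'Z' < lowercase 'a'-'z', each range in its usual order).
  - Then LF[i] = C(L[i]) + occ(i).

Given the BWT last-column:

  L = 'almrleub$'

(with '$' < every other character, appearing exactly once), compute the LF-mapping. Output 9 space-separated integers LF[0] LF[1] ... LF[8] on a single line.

Char counts: '$':1, 'a':1, 'b':1, 'e':1, 'l':2, 'm':1, 'r':1, 'u':1
C (first-col start): C('$')=0, C('a')=1, C('b')=2, C('e')=3, C('l')=4, C('m')=6, C('r')=7, C('u')=8
L[0]='a': occ=0, LF[0]=C('a')+0=1+0=1
L[1]='l': occ=0, LF[1]=C('l')+0=4+0=4
L[2]='m': occ=0, LF[2]=C('m')+0=6+0=6
L[3]='r': occ=0, LF[3]=C('r')+0=7+0=7
L[4]='l': occ=1, LF[4]=C('l')+1=4+1=5
L[5]='e': occ=0, LF[5]=C('e')+0=3+0=3
L[6]='u': occ=0, LF[6]=C('u')+0=8+0=8
L[7]='b': occ=0, LF[7]=C('b')+0=2+0=2
L[8]='$': occ=0, LF[8]=C('$')+0=0+0=0

Answer: 1 4 6 7 5 3 8 2 0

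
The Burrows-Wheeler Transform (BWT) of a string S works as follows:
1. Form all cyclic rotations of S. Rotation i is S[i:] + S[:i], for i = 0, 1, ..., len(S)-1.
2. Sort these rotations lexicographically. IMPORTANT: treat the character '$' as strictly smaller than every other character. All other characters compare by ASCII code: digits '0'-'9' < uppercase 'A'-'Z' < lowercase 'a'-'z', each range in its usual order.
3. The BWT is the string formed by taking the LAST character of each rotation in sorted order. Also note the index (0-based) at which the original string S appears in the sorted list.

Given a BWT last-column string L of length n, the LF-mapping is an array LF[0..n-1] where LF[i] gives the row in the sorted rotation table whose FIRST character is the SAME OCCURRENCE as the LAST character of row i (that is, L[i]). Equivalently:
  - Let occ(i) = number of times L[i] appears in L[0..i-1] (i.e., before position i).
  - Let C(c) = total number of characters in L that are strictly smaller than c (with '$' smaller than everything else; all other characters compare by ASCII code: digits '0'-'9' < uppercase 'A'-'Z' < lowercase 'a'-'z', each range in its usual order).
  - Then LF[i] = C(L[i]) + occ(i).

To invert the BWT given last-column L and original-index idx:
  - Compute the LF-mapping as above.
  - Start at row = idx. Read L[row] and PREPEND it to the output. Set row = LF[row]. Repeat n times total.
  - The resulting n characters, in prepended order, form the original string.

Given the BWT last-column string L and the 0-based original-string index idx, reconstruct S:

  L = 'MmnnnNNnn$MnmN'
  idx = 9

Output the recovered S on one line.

Answer: nNNnnmnnMnNmM$

Derivation:
LF mapping: 1 6 8 9 10 3 4 11 12 0 2 13 7 5
Walk LF starting at row 9, prepending L[row]:
  step 1: row=9, L[9]='$', prepend. Next row=LF[9]=0
  step 2: row=0, L[0]='M', prepend. Next row=LF[0]=1
  step 3: row=1, L[1]='m', prepend. Next row=LF[1]=6
  step 4: row=6, L[6]='N', prepend. Next row=LF[6]=4
  step 5: row=4, L[4]='n', prepend. Next row=LF[4]=10
  step 6: row=10, L[10]='M', prepend. Next row=LF[10]=2
  step 7: row=2, L[2]='n', prepend. Next row=LF[2]=8
  step 8: row=8, L[8]='n', prepend. Next row=LF[8]=12
  step 9: row=12, L[12]='m', prepend. Next row=LF[12]=7
  step 10: row=7, L[7]='n', prepend. Next row=LF[7]=11
  step 11: row=11, L[11]='n', prepend. Next row=LF[11]=13
  step 12: row=13, L[13]='N', prepend. Next row=LF[13]=5
  step 13: row=5, L[5]='N', prepend. Next row=LF[5]=3
  step 14: row=3, L[3]='n', prepend. Next row=LF[3]=9
Reversed output: nNNnnmnnMnNmM$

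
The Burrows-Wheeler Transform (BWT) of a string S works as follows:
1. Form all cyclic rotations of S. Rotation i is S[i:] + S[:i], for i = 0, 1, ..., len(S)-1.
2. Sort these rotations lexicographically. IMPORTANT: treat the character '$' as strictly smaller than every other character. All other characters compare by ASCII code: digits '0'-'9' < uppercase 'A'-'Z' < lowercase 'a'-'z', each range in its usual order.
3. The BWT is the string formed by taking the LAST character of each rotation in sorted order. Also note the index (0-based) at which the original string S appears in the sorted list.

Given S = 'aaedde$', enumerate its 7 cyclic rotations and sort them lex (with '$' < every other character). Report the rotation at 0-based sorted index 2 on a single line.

All 7 rotations (rotation i = S[i:]+S[:i]):
  rot[0] = aaedde$
  rot[1] = aedde$a
  rot[2] = edde$aa
  rot[3] = dde$aae
  rot[4] = de$aaed
  rot[5] = e$aaedd
  rot[6] = $aaedde
Sorted (with $ < everything):
  sorted[0] = $aaedde
  sorted[1] = aaedde$
  sorted[2] = aedde$a
  sorted[3] = dde$aae
  sorted[4] = de$aaed
  sorted[5] = e$aaedd
  sorted[6] = edde$aa
sorted[2] = aedde$a

Answer: aedde$a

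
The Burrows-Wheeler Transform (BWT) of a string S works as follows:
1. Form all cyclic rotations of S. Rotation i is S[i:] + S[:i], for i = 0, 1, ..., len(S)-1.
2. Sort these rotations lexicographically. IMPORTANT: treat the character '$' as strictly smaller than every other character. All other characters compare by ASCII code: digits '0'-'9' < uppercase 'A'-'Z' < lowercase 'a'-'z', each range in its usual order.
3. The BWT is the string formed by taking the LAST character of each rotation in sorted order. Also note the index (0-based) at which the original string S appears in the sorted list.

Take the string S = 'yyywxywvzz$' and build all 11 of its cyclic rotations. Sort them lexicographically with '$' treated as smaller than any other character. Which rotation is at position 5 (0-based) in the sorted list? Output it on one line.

All 11 rotations (rotation i = S[i:]+S[:i]):
  rot[0] = yyywxywvzz$
  rot[1] = yywxywvzz$y
  rot[2] = ywxywvzz$yy
  rot[3] = wxywvzz$yyy
  rot[4] = xywvzz$yyyw
  rot[5] = ywvzz$yyywx
  rot[6] = wvzz$yyywxy
  rot[7] = vzz$yyywxyw
  rot[8] = zz$yyywxywv
  rot[9] = z$yyywxywvz
  rot[10] = $yyywxywvzz
Sorted (with $ < everything):
  sorted[0] = $yyywxywvzz
  sorted[1] = vzz$yyywxyw
  sorted[2] = wvzz$yyywxy
  sorted[3] = wxywvzz$yyy
  sorted[4] = xywvzz$yyyw
  sorted[5] = ywvzz$yyywx
  sorted[6] = ywxywvzz$yy
  sorted[7] = yywxywvzz$y
  sorted[8] = yyywxywvzz$
  sorted[9] = z$yyywxywvz
  sorted[10] = zz$yyywxywv
sorted[5] = ywvzz$yyywx

Answer: ywvzz$yyywx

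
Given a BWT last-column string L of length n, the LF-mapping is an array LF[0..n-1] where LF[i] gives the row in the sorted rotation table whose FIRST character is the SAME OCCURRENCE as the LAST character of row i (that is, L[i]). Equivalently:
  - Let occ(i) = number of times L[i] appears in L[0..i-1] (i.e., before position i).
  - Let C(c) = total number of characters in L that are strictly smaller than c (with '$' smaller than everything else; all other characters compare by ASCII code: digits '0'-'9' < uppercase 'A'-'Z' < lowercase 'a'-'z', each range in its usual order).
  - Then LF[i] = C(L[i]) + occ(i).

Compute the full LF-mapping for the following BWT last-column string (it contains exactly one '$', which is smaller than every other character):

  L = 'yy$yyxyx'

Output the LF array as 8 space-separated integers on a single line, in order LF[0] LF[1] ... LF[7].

Answer: 3 4 0 5 6 1 7 2

Derivation:
Char counts: '$':1, 'x':2, 'y':5
C (first-col start): C('$')=0, C('x')=1, C('y')=3
L[0]='y': occ=0, LF[0]=C('y')+0=3+0=3
L[1]='y': occ=1, LF[1]=C('y')+1=3+1=4
L[2]='$': occ=0, LF[2]=C('$')+0=0+0=0
L[3]='y': occ=2, LF[3]=C('y')+2=3+2=5
L[4]='y': occ=3, LF[4]=C('y')+3=3+3=6
L[5]='x': occ=0, LF[5]=C('x')+0=1+0=1
L[6]='y': occ=4, LF[6]=C('y')+4=3+4=7
L[7]='x': occ=1, LF[7]=C('x')+1=1+1=2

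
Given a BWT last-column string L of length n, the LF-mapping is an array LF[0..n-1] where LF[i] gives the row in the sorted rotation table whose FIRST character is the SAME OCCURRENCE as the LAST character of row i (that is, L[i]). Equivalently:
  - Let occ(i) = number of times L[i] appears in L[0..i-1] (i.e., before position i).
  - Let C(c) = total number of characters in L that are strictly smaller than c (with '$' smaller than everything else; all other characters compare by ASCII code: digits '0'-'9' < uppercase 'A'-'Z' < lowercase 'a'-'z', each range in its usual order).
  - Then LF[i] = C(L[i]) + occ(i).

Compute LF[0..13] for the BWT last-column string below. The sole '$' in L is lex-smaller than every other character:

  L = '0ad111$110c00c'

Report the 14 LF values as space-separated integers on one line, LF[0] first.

Char counts: '$':1, '0':4, '1':5, 'a':1, 'c':2, 'd':1
C (first-col start): C('$')=0, C('0')=1, C('1')=5, C('a')=10, C('c')=11, C('d')=13
L[0]='0': occ=0, LF[0]=C('0')+0=1+0=1
L[1]='a': occ=0, LF[1]=C('a')+0=10+0=10
L[2]='d': occ=0, LF[2]=C('d')+0=13+0=13
L[3]='1': occ=0, LF[3]=C('1')+0=5+0=5
L[4]='1': occ=1, LF[4]=C('1')+1=5+1=6
L[5]='1': occ=2, LF[5]=C('1')+2=5+2=7
L[6]='$': occ=0, LF[6]=C('$')+0=0+0=0
L[7]='1': occ=3, LF[7]=C('1')+3=5+3=8
L[8]='1': occ=4, LF[8]=C('1')+4=5+4=9
L[9]='0': occ=1, LF[9]=C('0')+1=1+1=2
L[10]='c': occ=0, LF[10]=C('c')+0=11+0=11
L[11]='0': occ=2, LF[11]=C('0')+2=1+2=3
L[12]='0': occ=3, LF[12]=C('0')+3=1+3=4
L[13]='c': occ=1, LF[13]=C('c')+1=11+1=12

Answer: 1 10 13 5 6 7 0 8 9 2 11 3 4 12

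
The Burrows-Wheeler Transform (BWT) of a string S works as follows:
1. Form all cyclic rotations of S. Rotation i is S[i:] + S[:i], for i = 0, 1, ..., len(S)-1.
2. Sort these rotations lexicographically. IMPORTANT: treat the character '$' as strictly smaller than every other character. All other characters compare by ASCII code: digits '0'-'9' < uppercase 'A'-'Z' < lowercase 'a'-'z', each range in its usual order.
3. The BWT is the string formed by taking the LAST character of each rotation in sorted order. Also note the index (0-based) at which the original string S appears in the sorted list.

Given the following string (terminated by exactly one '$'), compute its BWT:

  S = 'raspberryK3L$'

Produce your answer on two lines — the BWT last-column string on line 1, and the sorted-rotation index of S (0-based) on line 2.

All 13 rotations (rotation i = S[i:]+S[:i]):
  rot[0] = raspberryK3L$
  rot[1] = aspberryK3L$r
  rot[2] = spberryK3L$ra
  rot[3] = pberryK3L$ras
  rot[4] = berryK3L$rasp
  rot[5] = erryK3L$raspb
  rot[6] = rryK3L$raspbe
  rot[7] = ryK3L$raspber
  rot[8] = yK3L$raspberr
  rot[9] = K3L$raspberry
  rot[10] = 3L$raspberryK
  rot[11] = L$raspberryK3
  rot[12] = $raspberryK3L
Sorted (with $ < everything):
  sorted[0] = $raspberryK3L  (last char: 'L')
  sorted[1] = 3L$raspberryK  (last char: 'K')
  sorted[2] = K3L$raspberry  (last char: 'y')
  sorted[3] = L$raspberryK3  (last char: '3')
  sorted[4] = aspberryK3L$r  (last char: 'r')
  sorted[5] = berryK3L$rasp  (last char: 'p')
  sorted[6] = erryK3L$raspb  (last char: 'b')
  sorted[7] = pberryK3L$ras  (last char: 's')
  sorted[8] = raspberryK3L$  (last char: '$')
  sorted[9] = rryK3L$raspbe  (last char: 'e')
  sorted[10] = ryK3L$raspber  (last char: 'r')
  sorted[11] = spberryK3L$ra  (last char: 'a')
  sorted[12] = yK3L$raspberr  (last char: 'r')
Last column: LKy3rpbs$erar
Original string S is at sorted index 8

Answer: LKy3rpbs$erar
8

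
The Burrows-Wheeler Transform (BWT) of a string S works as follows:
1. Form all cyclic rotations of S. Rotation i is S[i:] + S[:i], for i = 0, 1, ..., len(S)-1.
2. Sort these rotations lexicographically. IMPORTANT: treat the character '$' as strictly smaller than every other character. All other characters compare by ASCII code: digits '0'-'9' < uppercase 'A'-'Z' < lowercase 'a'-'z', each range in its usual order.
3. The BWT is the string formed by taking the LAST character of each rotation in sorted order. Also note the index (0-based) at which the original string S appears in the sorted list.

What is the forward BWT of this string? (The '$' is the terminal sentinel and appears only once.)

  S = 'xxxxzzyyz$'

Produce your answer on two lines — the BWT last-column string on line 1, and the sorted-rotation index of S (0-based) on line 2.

Answer: z$xxxzyyzx
1

Derivation:
All 10 rotations (rotation i = S[i:]+S[:i]):
  rot[0] = xxxxzzyyz$
  rot[1] = xxxzzyyz$x
  rot[2] = xxzzyyz$xx
  rot[3] = xzzyyz$xxx
  rot[4] = zzyyz$xxxx
  rot[5] = zyyz$xxxxz
  rot[6] = yyz$xxxxzz
  rot[7] = yz$xxxxzzy
  rot[8] = z$xxxxzzyy
  rot[9] = $xxxxzzyyz
Sorted (with $ < everything):
  sorted[0] = $xxxxzzyyz  (last char: 'z')
  sorted[1] = xxxxzzyyz$  (last char: '$')
  sorted[2] = xxxzzyyz$x  (last char: 'x')
  sorted[3] = xxzzyyz$xx  (last char: 'x')
  sorted[4] = xzzyyz$xxx  (last char: 'x')
  sorted[5] = yyz$xxxxzz  (last char: 'z')
  sorted[6] = yz$xxxxzzy  (last char: 'y')
  sorted[7] = z$xxxxzzyy  (last char: 'y')
  sorted[8] = zyyz$xxxxz  (last char: 'z')
  sorted[9] = zzyyz$xxxx  (last char: 'x')
Last column: z$xxxzyyzx
Original string S is at sorted index 1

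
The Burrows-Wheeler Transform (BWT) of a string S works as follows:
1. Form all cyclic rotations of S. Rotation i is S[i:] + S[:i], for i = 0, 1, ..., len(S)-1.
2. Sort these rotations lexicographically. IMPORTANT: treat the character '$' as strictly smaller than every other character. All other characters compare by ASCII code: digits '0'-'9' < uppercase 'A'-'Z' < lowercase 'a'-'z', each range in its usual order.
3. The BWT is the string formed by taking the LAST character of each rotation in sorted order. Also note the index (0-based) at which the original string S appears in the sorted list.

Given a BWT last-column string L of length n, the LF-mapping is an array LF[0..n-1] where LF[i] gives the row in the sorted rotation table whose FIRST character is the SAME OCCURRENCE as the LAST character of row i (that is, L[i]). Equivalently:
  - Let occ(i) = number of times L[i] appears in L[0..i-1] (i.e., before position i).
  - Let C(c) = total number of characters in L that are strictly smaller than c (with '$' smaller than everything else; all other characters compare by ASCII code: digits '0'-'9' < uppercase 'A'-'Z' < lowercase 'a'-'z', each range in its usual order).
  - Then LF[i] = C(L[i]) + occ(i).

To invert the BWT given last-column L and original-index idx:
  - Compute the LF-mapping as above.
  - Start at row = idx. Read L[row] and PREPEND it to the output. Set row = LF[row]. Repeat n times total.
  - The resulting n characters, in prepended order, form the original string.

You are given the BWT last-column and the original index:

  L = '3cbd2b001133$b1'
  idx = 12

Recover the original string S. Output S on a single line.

Answer: bc0213b1d13b03$

Derivation:
LF mapping: 7 13 10 14 6 11 1 2 3 4 8 9 0 12 5
Walk LF starting at row 12, prepending L[row]:
  step 1: row=12, L[12]='$', prepend. Next row=LF[12]=0
  step 2: row=0, L[0]='3', prepend. Next row=LF[0]=7
  step 3: row=7, L[7]='0', prepend. Next row=LF[7]=2
  step 4: row=2, L[2]='b', prepend. Next row=LF[2]=10
  step 5: row=10, L[10]='3', prepend. Next row=LF[10]=8
  step 6: row=8, L[8]='1', prepend. Next row=LF[8]=3
  step 7: row=3, L[3]='d', prepend. Next row=LF[3]=14
  step 8: row=14, L[14]='1', prepend. Next row=LF[14]=5
  step 9: row=5, L[5]='b', prepend. Next row=LF[5]=11
  step 10: row=11, L[11]='3', prepend. Next row=LF[11]=9
  step 11: row=9, L[9]='1', prepend. Next row=LF[9]=4
  step 12: row=4, L[4]='2', prepend. Next row=LF[4]=6
  step 13: row=6, L[6]='0', prepend. Next row=LF[6]=1
  step 14: row=1, L[1]='c', prepend. Next row=LF[1]=13
  step 15: row=13, L[13]='b', prepend. Next row=LF[13]=12
Reversed output: bc0213b1d13b03$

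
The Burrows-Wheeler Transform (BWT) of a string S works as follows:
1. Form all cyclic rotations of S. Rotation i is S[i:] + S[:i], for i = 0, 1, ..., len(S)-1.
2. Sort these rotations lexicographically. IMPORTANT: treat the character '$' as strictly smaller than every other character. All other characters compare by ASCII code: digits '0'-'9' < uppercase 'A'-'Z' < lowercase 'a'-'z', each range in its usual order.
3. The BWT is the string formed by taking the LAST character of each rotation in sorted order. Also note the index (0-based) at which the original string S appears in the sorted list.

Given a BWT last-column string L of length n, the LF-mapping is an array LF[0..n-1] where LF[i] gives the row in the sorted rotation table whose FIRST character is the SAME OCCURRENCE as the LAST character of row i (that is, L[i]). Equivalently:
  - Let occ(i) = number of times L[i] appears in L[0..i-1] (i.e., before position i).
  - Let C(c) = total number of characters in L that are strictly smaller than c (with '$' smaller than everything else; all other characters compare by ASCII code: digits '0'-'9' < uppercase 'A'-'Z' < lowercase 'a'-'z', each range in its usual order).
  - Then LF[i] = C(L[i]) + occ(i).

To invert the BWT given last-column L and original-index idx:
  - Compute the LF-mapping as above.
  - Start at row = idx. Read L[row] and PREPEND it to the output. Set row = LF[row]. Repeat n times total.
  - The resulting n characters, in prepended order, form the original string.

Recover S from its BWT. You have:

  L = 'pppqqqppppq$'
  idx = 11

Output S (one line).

Answer: qqppqppqppp$

Derivation:
LF mapping: 1 2 3 8 9 10 4 5 6 7 11 0
Walk LF starting at row 11, prepending L[row]:
  step 1: row=11, L[11]='$', prepend. Next row=LF[11]=0
  step 2: row=0, L[0]='p', prepend. Next row=LF[0]=1
  step 3: row=1, L[1]='p', prepend. Next row=LF[1]=2
  step 4: row=2, L[2]='p', prepend. Next row=LF[2]=3
  step 5: row=3, L[3]='q', prepend. Next row=LF[3]=8
  step 6: row=8, L[8]='p', prepend. Next row=LF[8]=6
  step 7: row=6, L[6]='p', prepend. Next row=LF[6]=4
  step 8: row=4, L[4]='q', prepend. Next row=LF[4]=9
  step 9: row=9, L[9]='p', prepend. Next row=LF[9]=7
  step 10: row=7, L[7]='p', prepend. Next row=LF[7]=5
  step 11: row=5, L[5]='q', prepend. Next row=LF[5]=10
  step 12: row=10, L[10]='q', prepend. Next row=LF[10]=11
Reversed output: qqppqppqppp$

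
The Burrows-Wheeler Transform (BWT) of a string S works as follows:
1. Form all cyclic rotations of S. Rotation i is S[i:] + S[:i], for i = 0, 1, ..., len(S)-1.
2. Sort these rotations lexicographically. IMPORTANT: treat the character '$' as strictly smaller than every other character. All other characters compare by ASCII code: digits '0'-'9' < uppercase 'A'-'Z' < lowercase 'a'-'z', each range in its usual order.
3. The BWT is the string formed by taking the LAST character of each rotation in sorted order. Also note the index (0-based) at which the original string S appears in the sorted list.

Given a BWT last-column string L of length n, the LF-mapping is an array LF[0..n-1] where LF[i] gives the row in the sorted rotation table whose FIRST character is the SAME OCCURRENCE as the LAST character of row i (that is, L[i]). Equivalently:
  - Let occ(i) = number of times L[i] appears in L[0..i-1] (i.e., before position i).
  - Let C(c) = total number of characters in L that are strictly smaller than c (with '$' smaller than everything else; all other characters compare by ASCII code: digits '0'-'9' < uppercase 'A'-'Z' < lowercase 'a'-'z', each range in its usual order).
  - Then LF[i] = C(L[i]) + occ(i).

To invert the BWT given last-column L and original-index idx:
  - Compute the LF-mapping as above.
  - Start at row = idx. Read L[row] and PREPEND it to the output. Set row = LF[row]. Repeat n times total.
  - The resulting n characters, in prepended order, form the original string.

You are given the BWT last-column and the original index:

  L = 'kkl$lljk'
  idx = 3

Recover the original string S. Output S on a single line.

Answer: kjlkllk$

Derivation:
LF mapping: 2 3 5 0 6 7 1 4
Walk LF starting at row 3, prepending L[row]:
  step 1: row=3, L[3]='$', prepend. Next row=LF[3]=0
  step 2: row=0, L[0]='k', prepend. Next row=LF[0]=2
  step 3: row=2, L[2]='l', prepend. Next row=LF[2]=5
  step 4: row=5, L[5]='l', prepend. Next row=LF[5]=7
  step 5: row=7, L[7]='k', prepend. Next row=LF[7]=4
  step 6: row=4, L[4]='l', prepend. Next row=LF[4]=6
  step 7: row=6, L[6]='j', prepend. Next row=LF[6]=1
  step 8: row=1, L[1]='k', prepend. Next row=LF[1]=3
Reversed output: kjlkllk$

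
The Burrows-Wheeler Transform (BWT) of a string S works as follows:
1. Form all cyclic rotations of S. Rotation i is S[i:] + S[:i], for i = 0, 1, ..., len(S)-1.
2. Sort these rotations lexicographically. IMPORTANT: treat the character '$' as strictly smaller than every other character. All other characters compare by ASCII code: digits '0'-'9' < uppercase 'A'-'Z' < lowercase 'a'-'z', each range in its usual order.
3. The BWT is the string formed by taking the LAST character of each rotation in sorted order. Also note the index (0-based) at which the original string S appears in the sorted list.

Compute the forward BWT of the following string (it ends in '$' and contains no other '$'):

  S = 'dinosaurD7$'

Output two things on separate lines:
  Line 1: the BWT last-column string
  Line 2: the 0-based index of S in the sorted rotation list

Answer: 7Drs$dinuoa
4

Derivation:
All 11 rotations (rotation i = S[i:]+S[:i]):
  rot[0] = dinosaurD7$
  rot[1] = inosaurD7$d
  rot[2] = nosaurD7$di
  rot[3] = osaurD7$din
  rot[4] = saurD7$dino
  rot[5] = aurD7$dinos
  rot[6] = urD7$dinosa
  rot[7] = rD7$dinosau
  rot[8] = D7$dinosaur
  rot[9] = 7$dinosaurD
  rot[10] = $dinosaurD7
Sorted (with $ < everything):
  sorted[0] = $dinosaurD7  (last char: '7')
  sorted[1] = 7$dinosaurD  (last char: 'D')
  sorted[2] = D7$dinosaur  (last char: 'r')
  sorted[3] = aurD7$dinos  (last char: 's')
  sorted[4] = dinosaurD7$  (last char: '$')
  sorted[5] = inosaurD7$d  (last char: 'd')
  sorted[6] = nosaurD7$di  (last char: 'i')
  sorted[7] = osaurD7$din  (last char: 'n')
  sorted[8] = rD7$dinosau  (last char: 'u')
  sorted[9] = saurD7$dino  (last char: 'o')
  sorted[10] = urD7$dinosa  (last char: 'a')
Last column: 7Drs$dinuoa
Original string S is at sorted index 4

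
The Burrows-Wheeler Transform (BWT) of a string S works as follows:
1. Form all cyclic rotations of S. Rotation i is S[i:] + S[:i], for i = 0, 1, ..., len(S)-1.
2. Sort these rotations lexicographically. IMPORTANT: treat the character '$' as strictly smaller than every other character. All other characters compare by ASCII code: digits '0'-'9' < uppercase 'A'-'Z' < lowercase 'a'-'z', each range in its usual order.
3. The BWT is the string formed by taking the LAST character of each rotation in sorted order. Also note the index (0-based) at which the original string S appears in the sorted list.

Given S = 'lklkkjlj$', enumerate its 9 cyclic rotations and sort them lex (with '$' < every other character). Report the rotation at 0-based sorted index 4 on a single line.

Answer: kkjlj$lkl

Derivation:
All 9 rotations (rotation i = S[i:]+S[:i]):
  rot[0] = lklkkjlj$
  rot[1] = klkkjlj$l
  rot[2] = lkkjlj$lk
  rot[3] = kkjlj$lkl
  rot[4] = kjlj$lklk
  rot[5] = jlj$lklkk
  rot[6] = lj$lklkkj
  rot[7] = j$lklkkjl
  rot[8] = $lklkkjlj
Sorted (with $ < everything):
  sorted[0] = $lklkkjlj
  sorted[1] = j$lklkkjl
  sorted[2] = jlj$lklkk
  sorted[3] = kjlj$lklk
  sorted[4] = kkjlj$lkl
  sorted[5] = klkkjlj$l
  sorted[6] = lj$lklkkj
  sorted[7] = lkkjlj$lk
  sorted[8] = lklkkjlj$
sorted[4] = kkjlj$lkl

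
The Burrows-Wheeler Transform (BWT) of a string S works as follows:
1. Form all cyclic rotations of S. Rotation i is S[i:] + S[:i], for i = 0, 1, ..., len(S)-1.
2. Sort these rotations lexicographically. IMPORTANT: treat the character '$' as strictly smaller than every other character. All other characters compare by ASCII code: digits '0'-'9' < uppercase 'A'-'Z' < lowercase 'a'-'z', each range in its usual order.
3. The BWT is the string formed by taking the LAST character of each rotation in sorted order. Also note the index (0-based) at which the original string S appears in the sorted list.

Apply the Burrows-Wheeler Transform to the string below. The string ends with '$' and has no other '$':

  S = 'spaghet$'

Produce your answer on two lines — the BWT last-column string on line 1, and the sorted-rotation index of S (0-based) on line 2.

All 8 rotations (rotation i = S[i:]+S[:i]):
  rot[0] = spaghet$
  rot[1] = paghet$s
  rot[2] = aghet$sp
  rot[3] = ghet$spa
  rot[4] = het$spag
  rot[5] = et$spagh
  rot[6] = t$spaghe
  rot[7] = $spaghet
Sorted (with $ < everything):
  sorted[0] = $spaghet  (last char: 't')
  sorted[1] = aghet$sp  (last char: 'p')
  sorted[2] = et$spagh  (last char: 'h')
  sorted[3] = ghet$spa  (last char: 'a')
  sorted[4] = het$spag  (last char: 'g')
  sorted[5] = paghet$s  (last char: 's')
  sorted[6] = spaghet$  (last char: '$')
  sorted[7] = t$spaghe  (last char: 'e')
Last column: tphags$e
Original string S is at sorted index 6

Answer: tphags$e
6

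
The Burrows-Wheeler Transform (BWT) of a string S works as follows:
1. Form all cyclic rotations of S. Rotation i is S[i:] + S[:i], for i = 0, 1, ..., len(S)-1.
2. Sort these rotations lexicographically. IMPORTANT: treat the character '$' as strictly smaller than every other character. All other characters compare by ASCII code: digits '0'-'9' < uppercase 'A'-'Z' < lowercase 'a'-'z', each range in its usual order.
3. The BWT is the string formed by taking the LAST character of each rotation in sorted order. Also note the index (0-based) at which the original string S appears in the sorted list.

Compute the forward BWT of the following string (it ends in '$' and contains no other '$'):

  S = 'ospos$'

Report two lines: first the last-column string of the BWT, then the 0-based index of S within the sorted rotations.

All 6 rotations (rotation i = S[i:]+S[:i]):
  rot[0] = ospos$
  rot[1] = spos$o
  rot[2] = pos$os
  rot[3] = os$osp
  rot[4] = s$ospo
  rot[5] = $ospos
Sorted (with $ < everything):
  sorted[0] = $ospos  (last char: 's')
  sorted[1] = os$osp  (last char: 'p')
  sorted[2] = ospos$  (last char: '$')
  sorted[3] = pos$os  (last char: 's')
  sorted[4] = s$ospo  (last char: 'o')
  sorted[5] = spos$o  (last char: 'o')
Last column: sp$soo
Original string S is at sorted index 2

Answer: sp$soo
2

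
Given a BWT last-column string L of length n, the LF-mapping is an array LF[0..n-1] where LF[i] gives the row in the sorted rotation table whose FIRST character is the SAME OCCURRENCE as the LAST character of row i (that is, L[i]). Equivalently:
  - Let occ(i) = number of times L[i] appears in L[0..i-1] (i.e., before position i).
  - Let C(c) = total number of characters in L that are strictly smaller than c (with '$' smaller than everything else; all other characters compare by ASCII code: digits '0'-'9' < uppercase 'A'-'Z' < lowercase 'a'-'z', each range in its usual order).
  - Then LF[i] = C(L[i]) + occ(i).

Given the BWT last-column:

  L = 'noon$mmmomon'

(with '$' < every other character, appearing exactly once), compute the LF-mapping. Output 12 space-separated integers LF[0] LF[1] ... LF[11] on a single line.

Char counts: '$':1, 'm':4, 'n':3, 'o':4
C (first-col start): C('$')=0, C('m')=1, C('n')=5, C('o')=8
L[0]='n': occ=0, LF[0]=C('n')+0=5+0=5
L[1]='o': occ=0, LF[1]=C('o')+0=8+0=8
L[2]='o': occ=1, LF[2]=C('o')+1=8+1=9
L[3]='n': occ=1, LF[3]=C('n')+1=5+1=6
L[4]='$': occ=0, LF[4]=C('$')+0=0+0=0
L[5]='m': occ=0, LF[5]=C('m')+0=1+0=1
L[6]='m': occ=1, LF[6]=C('m')+1=1+1=2
L[7]='m': occ=2, LF[7]=C('m')+2=1+2=3
L[8]='o': occ=2, LF[8]=C('o')+2=8+2=10
L[9]='m': occ=3, LF[9]=C('m')+3=1+3=4
L[10]='o': occ=3, LF[10]=C('o')+3=8+3=11
L[11]='n': occ=2, LF[11]=C('n')+2=5+2=7

Answer: 5 8 9 6 0 1 2 3 10 4 11 7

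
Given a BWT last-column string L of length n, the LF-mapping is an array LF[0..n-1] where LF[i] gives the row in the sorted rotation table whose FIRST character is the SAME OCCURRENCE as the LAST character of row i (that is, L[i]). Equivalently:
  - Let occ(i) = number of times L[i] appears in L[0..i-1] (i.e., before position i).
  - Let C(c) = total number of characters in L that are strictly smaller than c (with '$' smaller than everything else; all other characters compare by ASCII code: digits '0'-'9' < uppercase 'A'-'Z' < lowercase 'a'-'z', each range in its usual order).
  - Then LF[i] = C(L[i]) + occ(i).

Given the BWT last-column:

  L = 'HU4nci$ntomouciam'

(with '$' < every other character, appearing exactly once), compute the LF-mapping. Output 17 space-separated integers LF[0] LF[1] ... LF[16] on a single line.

Char counts: '$':1, '4':1, 'H':1, 'U':1, 'a':1, 'c':2, 'i':2, 'm':2, 'n':2, 'o':2, 't':1, 'u':1
C (first-col start): C('$')=0, C('4')=1, C('H')=2, C('U')=3, C('a')=4, C('c')=5, C('i')=7, C('m')=9, C('n')=11, C('o')=13, C('t')=15, C('u')=16
L[0]='H': occ=0, LF[0]=C('H')+0=2+0=2
L[1]='U': occ=0, LF[1]=C('U')+0=3+0=3
L[2]='4': occ=0, LF[2]=C('4')+0=1+0=1
L[3]='n': occ=0, LF[3]=C('n')+0=11+0=11
L[4]='c': occ=0, LF[4]=C('c')+0=5+0=5
L[5]='i': occ=0, LF[5]=C('i')+0=7+0=7
L[6]='$': occ=0, LF[6]=C('$')+0=0+0=0
L[7]='n': occ=1, LF[7]=C('n')+1=11+1=12
L[8]='t': occ=0, LF[8]=C('t')+0=15+0=15
L[9]='o': occ=0, LF[9]=C('o')+0=13+0=13
L[10]='m': occ=0, LF[10]=C('m')+0=9+0=9
L[11]='o': occ=1, LF[11]=C('o')+1=13+1=14
L[12]='u': occ=0, LF[12]=C('u')+0=16+0=16
L[13]='c': occ=1, LF[13]=C('c')+1=5+1=6
L[14]='i': occ=1, LF[14]=C('i')+1=7+1=8
L[15]='a': occ=0, LF[15]=C('a')+0=4+0=4
L[16]='m': occ=1, LF[16]=C('m')+1=9+1=10

Answer: 2 3 1 11 5 7 0 12 15 13 9 14 16 6 8 4 10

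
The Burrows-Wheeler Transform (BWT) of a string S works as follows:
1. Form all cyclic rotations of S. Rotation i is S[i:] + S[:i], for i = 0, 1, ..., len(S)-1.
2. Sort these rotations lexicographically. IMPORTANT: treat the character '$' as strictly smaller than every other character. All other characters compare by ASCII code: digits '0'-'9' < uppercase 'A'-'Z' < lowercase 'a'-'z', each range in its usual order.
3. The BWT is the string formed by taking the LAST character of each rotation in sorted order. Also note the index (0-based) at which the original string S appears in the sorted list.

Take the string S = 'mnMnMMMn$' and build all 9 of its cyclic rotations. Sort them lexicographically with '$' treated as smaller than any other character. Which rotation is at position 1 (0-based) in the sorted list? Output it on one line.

All 9 rotations (rotation i = S[i:]+S[:i]):
  rot[0] = mnMnMMMn$
  rot[1] = nMnMMMn$m
  rot[2] = MnMMMn$mn
  rot[3] = nMMMn$mnM
  rot[4] = MMMn$mnMn
  rot[5] = MMn$mnMnM
  rot[6] = Mn$mnMnMM
  rot[7] = n$mnMnMMM
  rot[8] = $mnMnMMMn
Sorted (with $ < everything):
  sorted[0] = $mnMnMMMn
  sorted[1] = MMMn$mnMn
  sorted[2] = MMn$mnMnM
  sorted[3] = Mn$mnMnMM
  sorted[4] = MnMMMn$mn
  sorted[5] = mnMnMMMn$
  sorted[6] = n$mnMnMMM
  sorted[7] = nMMMn$mnM
  sorted[8] = nMnMMMn$m
sorted[1] = MMMn$mnMn

Answer: MMMn$mnMn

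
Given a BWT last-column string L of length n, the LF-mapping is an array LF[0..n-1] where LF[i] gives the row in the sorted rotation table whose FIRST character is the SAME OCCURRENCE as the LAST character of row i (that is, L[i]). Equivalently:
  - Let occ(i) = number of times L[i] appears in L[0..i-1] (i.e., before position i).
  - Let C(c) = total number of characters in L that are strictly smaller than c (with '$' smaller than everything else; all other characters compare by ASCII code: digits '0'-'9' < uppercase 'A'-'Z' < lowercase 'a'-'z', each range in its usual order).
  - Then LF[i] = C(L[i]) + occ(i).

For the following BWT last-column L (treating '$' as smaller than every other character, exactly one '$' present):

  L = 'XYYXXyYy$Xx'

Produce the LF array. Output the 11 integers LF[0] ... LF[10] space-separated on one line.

Answer: 1 5 6 2 3 9 7 10 0 4 8

Derivation:
Char counts: '$':1, 'X':4, 'Y':3, 'x':1, 'y':2
C (first-col start): C('$')=0, C('X')=1, C('Y')=5, C('x')=8, C('y')=9
L[0]='X': occ=0, LF[0]=C('X')+0=1+0=1
L[1]='Y': occ=0, LF[1]=C('Y')+0=5+0=5
L[2]='Y': occ=1, LF[2]=C('Y')+1=5+1=6
L[3]='X': occ=1, LF[3]=C('X')+1=1+1=2
L[4]='X': occ=2, LF[4]=C('X')+2=1+2=3
L[5]='y': occ=0, LF[5]=C('y')+0=9+0=9
L[6]='Y': occ=2, LF[6]=C('Y')+2=5+2=7
L[7]='y': occ=1, LF[7]=C('y')+1=9+1=10
L[8]='$': occ=0, LF[8]=C('$')+0=0+0=0
L[9]='X': occ=3, LF[9]=C('X')+3=1+3=4
L[10]='x': occ=0, LF[10]=C('x')+0=8+0=8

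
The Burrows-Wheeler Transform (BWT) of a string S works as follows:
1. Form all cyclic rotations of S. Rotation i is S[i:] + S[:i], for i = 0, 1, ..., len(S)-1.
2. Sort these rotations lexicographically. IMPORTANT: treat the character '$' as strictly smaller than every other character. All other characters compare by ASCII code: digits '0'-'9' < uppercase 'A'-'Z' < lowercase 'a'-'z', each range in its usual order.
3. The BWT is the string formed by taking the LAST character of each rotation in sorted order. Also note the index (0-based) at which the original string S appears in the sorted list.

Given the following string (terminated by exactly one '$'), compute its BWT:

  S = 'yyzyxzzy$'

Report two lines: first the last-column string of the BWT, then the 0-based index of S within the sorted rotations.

All 9 rotations (rotation i = S[i:]+S[:i]):
  rot[0] = yyzyxzzy$
  rot[1] = yzyxzzy$y
  rot[2] = zyxzzy$yy
  rot[3] = yxzzy$yyz
  rot[4] = xzzy$yyzy
  rot[5] = zzy$yyzyx
  rot[6] = zy$yyzyxz
  rot[7] = y$yyzyxzz
  rot[8] = $yyzyxzzy
Sorted (with $ < everything):
  sorted[0] = $yyzyxzzy  (last char: 'y')
  sorted[1] = xzzy$yyzy  (last char: 'y')
  sorted[2] = y$yyzyxzz  (last char: 'z')
  sorted[3] = yxzzy$yyz  (last char: 'z')
  sorted[4] = yyzyxzzy$  (last char: '$')
  sorted[5] = yzyxzzy$y  (last char: 'y')
  sorted[6] = zy$yyzyxz  (last char: 'z')
  sorted[7] = zyxzzy$yy  (last char: 'y')
  sorted[8] = zzy$yyzyx  (last char: 'x')
Last column: yyzz$yzyx
Original string S is at sorted index 4

Answer: yyzz$yzyx
4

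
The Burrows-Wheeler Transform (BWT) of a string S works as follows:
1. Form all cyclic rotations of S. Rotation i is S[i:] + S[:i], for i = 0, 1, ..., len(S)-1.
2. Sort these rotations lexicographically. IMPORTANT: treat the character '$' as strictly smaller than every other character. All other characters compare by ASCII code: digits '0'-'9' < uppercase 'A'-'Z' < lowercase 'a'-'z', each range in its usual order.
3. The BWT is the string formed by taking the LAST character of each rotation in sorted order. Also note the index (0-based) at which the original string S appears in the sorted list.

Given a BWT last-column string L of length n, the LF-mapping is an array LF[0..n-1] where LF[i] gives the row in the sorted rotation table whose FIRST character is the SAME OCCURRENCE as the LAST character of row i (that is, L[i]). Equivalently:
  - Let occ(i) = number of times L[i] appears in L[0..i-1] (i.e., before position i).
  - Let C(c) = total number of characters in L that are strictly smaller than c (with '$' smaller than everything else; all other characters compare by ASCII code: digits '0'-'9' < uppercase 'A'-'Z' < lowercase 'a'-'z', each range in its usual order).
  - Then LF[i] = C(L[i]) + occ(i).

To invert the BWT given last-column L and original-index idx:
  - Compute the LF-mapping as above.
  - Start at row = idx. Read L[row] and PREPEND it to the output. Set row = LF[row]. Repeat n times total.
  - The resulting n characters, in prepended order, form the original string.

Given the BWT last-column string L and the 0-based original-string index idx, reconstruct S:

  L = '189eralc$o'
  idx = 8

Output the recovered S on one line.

LF mapping: 1 2 3 6 9 4 7 5 0 8
Walk LF starting at row 8, prepending L[row]:
  step 1: row=8, L[8]='$', prepend. Next row=LF[8]=0
  step 2: row=0, L[0]='1', prepend. Next row=LF[0]=1
  step 3: row=1, L[1]='8', prepend. Next row=LF[1]=2
  step 4: row=2, L[2]='9', prepend. Next row=LF[2]=3
  step 5: row=3, L[3]='e', prepend. Next row=LF[3]=6
  step 6: row=6, L[6]='l', prepend. Next row=LF[6]=7
  step 7: row=7, L[7]='c', prepend. Next row=LF[7]=5
  step 8: row=5, L[5]='a', prepend. Next row=LF[5]=4
  step 9: row=4, L[4]='r', prepend. Next row=LF[4]=9
  step 10: row=9, L[9]='o', prepend. Next row=LF[9]=8
Reversed output: oracle981$

Answer: oracle981$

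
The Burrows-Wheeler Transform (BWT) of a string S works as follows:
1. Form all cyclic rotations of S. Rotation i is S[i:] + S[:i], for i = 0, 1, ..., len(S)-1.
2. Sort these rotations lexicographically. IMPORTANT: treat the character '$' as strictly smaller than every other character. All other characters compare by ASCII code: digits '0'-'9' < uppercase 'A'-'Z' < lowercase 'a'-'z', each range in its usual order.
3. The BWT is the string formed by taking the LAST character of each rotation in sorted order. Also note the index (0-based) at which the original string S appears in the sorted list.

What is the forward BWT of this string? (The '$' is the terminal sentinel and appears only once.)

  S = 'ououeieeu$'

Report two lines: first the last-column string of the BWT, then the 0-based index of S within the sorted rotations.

All 10 rotations (rotation i = S[i:]+S[:i]):
  rot[0] = ououeieeu$
  rot[1] = uoueieeu$o
  rot[2] = oueieeu$ou
  rot[3] = ueieeu$ouo
  rot[4] = eieeu$ouou
  rot[5] = ieeu$ououe
  rot[6] = eeu$ououei
  rot[7] = eu$ououeie
  rot[8] = u$ououeiee
  rot[9] = $ououeieeu
Sorted (with $ < everything):
  sorted[0] = $ououeieeu  (last char: 'u')
  sorted[1] = eeu$ououei  (last char: 'i')
  sorted[2] = eieeu$ouou  (last char: 'u')
  sorted[3] = eu$ououeie  (last char: 'e')
  sorted[4] = ieeu$ououe  (last char: 'e')
  sorted[5] = oueieeu$ou  (last char: 'u')
  sorted[6] = ououeieeu$  (last char: '$')
  sorted[7] = u$ououeiee  (last char: 'e')
  sorted[8] = ueieeu$ouo  (last char: 'o')
  sorted[9] = uoueieeu$o  (last char: 'o')
Last column: uiueeu$eoo
Original string S is at sorted index 6

Answer: uiueeu$eoo
6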